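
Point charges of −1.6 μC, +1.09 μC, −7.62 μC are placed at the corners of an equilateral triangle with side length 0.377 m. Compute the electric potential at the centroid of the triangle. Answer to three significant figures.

The total potential is the scalar sum of each charge's contribution, V = Σ kqᵢ/rᵢ.
The distance from each vertex to the centroid is a/√3 = 0.218 m.
V = k[(-1.60×10⁻⁶)/(0.218) + (1.09×10⁻⁶)/(0.218) + (-7.62×10⁻⁶)/(0.218)] = -3.36×10⁵ V.

-3.36×10⁵ V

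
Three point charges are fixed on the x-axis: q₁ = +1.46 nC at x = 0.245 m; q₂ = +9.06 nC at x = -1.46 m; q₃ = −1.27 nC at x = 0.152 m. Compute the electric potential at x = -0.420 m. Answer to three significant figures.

The total potential is the scalar sum of each charge's contribution, V = Σ kqᵢ/rᵢ.
Distances from the field point to each charge: r₁ = 0.665 m, r₂ = 1.04 m, r₃ = 0.572 m.
V = k[(1.46×10⁻⁹)/(0.665) + (9.06×10⁻⁹)/(1.04) + (-1.27×10⁻⁹)/(0.572)] = 78.1 V.

78.1 V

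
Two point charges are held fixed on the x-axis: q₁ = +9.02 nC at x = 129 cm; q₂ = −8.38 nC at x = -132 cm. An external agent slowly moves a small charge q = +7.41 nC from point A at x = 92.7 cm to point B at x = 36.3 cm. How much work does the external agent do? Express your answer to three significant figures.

For quasistatic motion the external work equals the change in potential energy: W_ext = qΔV = q(V_B − V_A).
At A: distances to the source charges are 0.363 m, 2.25 m; V_A = Σ kqᵢ/rᵢ = 190 V.
At B: distances to the source charges are 0.927 m, 1.68 m; V_B = Σ kqᵢ/rᵢ = 42.7 V.
ΔV = V_B − V_A = -147 V.
W_ext = qΔV = (7.41×10⁻⁹ C)(-147 V) = -1.09×10⁻⁶ J.

-1.09×10⁻⁶ J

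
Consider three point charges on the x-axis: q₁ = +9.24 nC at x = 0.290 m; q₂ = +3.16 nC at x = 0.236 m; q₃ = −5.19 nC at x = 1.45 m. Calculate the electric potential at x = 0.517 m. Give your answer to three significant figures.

417 V

Electric potential is a scalar, so the contributions from each charge add algebraically: V = Σ kqᵢ/rᵢ.
Distances from the field point to each charge: r₁ = 0.227 m, r₂ = 0.281 m, r₃ = 0.933 m.
V = k[(9.24×10⁻⁹)/(0.227) + (3.16×10⁻⁹)/(0.281) + (-5.19×10⁻⁹)/(0.933)] = 417 V.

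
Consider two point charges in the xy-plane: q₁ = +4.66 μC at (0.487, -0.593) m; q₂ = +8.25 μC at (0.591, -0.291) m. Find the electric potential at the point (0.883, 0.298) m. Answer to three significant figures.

1.56×10⁵ V

Electric potential is a scalar, so the contributions from each charge add algebraically: V = Σ kqᵢ/rᵢ.
Distances from the field point to each charge: r₁ = 0.975 m, r₂ = 0.657 m.
V = k[(4.66×10⁻⁶)/(0.975) + (8.25×10⁻⁶)/(0.657)] = 1.56×10⁵ V.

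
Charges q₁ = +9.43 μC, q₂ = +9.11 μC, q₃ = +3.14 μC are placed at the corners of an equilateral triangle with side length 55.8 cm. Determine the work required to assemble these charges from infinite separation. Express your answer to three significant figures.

2.32 J

The assembly work is the sum of pairwise potential energies, U = Σ_{i<j} kqᵢqⱼ/rᵢⱼ.
All three pair separations equal the side length, 0.558 m.
U = (1.38) + (0.477) + (0.461) = 2.32 J.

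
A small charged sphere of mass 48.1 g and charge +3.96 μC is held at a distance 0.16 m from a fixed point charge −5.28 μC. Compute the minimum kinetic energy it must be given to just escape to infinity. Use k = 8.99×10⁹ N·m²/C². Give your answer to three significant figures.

1.17 J

To just escape, total mechanical energy must reach zero at infinity: ½mv²_min + U = 0, so ½mv²_min = −U = |kQq|/r.
|U| = |kQq|/r = (8.99×10⁹ N·m²/C²)(5.28×10⁻⁶)(3.96×10⁻⁶)/(0.160) = 1.17 J.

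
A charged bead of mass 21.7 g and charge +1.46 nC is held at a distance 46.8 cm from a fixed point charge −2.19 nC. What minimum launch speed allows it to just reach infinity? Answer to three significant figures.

To just escape, total mechanical energy must reach zero at infinity: ½mv²_min + U = 0, so ½mv²_min = −U = |kQq|/r.
|U| = |kQq|/r = (8.99×10⁹ N·m²/C²)(2.19×10⁻⁹)(1.46×10⁻⁹)/(0.468) = 6.14×10⁻⁸ J.
v_min = √(2|U|/m) = √(2·6.14×10⁻⁸/0.0217) = 2.38×10⁻³ m/s.

2.38×10⁻³ m/s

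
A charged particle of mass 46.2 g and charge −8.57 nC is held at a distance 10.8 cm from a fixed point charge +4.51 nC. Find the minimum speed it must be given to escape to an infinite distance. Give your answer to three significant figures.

To just escape, total mechanical energy must reach zero at infinity: ½mv²_min + U = 0, so ½mv²_min = −U = |kQq|/r.
|U| = |kQq|/r = (8.99×10⁹ N·m²/C²)(4.51×10⁻⁹)(8.57×10⁻⁹)/(0.108) = 3.22×10⁻⁶ J.
v_min = √(2|U|/m) = √(2·3.22×10⁻⁶/0.0462) = 0.0118 m/s.

0.0118 m/s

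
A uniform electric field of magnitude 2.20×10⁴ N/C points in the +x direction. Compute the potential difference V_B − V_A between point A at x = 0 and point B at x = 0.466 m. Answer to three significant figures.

In a uniform field, potential decreases in the direction of E: V_B − V_A = −E·Δx.
V_B − V_A = −(2.20×10⁴ V/m)(0.466 m) = -1.03×10⁴ V.

-1.03×10⁴ V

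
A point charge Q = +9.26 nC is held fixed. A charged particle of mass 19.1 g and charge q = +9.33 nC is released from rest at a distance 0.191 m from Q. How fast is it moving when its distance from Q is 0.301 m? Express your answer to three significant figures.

Only the electrostatic force acts, so mechanical energy is conserved: ½mv² = U₁ − U₂ = kQq(1/r₁ − 1/r₂).
U₁ − U₂ = (8.99×10⁹ N·m²/C²)(9.26×10⁻⁹ C)(9.33×10⁻⁹ C)(1/0.191 − 1/0.301) = 1.49×10⁻⁶ J.
v = √(2·1.49×10⁻⁶/0.0191) = 0.0125 m/s.

0.0125 m/s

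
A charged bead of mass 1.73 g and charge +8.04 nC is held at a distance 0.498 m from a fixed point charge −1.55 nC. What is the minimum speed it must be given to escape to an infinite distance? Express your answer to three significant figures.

0.0161 m/s

To just escape, total mechanical energy must reach zero at infinity: ½mv²_min + U = 0, so ½mv²_min = −U = |kQq|/r.
|U| = |kQq|/r = (8.99×10⁹ N·m²/C²)(1.55×10⁻⁹)(8.04×10⁻⁹)/(0.498) = 2.25×10⁻⁷ J.
v_min = √(2|U|/m) = √(2·2.25×10⁻⁷/1.73×10⁻³) = 0.0161 m/s.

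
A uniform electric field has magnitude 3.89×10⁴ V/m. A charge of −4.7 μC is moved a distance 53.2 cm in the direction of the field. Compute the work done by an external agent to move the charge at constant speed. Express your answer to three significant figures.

The potential change for a displacement 53.2 cm in the direction of the field is ΔV = −Ed = -2.07×10⁴ V.
W_ext = qΔV = 0.0973 J.

0.0973 J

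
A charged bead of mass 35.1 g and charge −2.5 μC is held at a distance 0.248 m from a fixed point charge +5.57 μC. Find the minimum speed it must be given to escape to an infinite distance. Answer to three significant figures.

5.36 m/s

To just escape, total mechanical energy must reach zero at infinity: ½mv²_min + U = 0, so ½mv²_min = −U = |kQq|/r.
|U| = |kQq|/r = (8.99×10⁹ N·m²/C²)(5.57×10⁻⁶)(2.50×10⁻⁶)/(0.248) = 0.505 J.
v_min = √(2|U|/m) = √(2·0.505/0.0351) = 5.36 m/s.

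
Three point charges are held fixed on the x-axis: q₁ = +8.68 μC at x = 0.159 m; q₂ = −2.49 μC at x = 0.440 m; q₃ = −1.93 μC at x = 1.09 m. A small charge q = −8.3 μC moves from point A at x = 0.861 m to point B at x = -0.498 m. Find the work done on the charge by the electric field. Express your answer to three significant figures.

0.845 J

The work done by the electric force is W_field = −ΔU = −q(V_B − V_A) = q(V_A − V_B).
At A: distances to the source charges are 0.702 m, 0.421 m, 0.229 m; V_A = Σ kqᵢ/rᵢ = -1.78×10⁴ V.
At B: distances to the source charges are 0.657 m, 0.938 m, 1.59 m; V_B = Σ kqᵢ/rᵢ = 8.40×10⁴ V.
ΔV = V_B − V_A = 1.02×10⁵ V.
W_field = −qΔV = −(-8.30×10⁻⁶ C)(1.02×10⁵ V) = 0.845 J.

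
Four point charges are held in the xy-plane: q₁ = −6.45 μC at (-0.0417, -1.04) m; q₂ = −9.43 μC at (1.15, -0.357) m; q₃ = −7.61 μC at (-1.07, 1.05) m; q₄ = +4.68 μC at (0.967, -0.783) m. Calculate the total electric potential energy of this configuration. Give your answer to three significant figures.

The work to assemble the configuration equals its total potential energy, U = Σ kqᵢqⱼ/rᵢⱼ over all pairs.
Pair separations: r₁₂ = 1.37 m, r₁₃ = 2.33 m, r₁₄ = 1.04 m, r₂₃ = 2.63 m, r₂₄ = 0.464 m, r₃₄ = 2.74 m.
Summing all 6 pair terms gives U = -0.400 J.

-0.400 J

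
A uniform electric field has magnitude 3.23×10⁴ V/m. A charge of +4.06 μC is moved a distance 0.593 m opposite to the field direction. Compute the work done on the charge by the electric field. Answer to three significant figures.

-0.0778 J

The potential change for a displacement 0.593 m opposite to the field direction is ΔV = +Ed = 1.92×10⁴ V.
W_field = −qΔV = -0.0778 J.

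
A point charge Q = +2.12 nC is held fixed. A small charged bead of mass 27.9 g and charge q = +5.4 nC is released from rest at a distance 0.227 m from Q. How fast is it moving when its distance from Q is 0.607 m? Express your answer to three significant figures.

4.51×10⁻³ m/s

Only the electrostatic force acts, so mechanical energy is conserved: ½mv² = U₁ − U₂ = kQq(1/r₁ − 1/r₂).
U₁ − U₂ = (8.99×10⁹ N·m²/C²)(2.12×10⁻⁹ C)(5.40×10⁻⁹ C)(1/0.227 − 1/0.607) = 2.84×10⁻⁷ J.
v = √(2·2.84×10⁻⁷/0.0279) = 4.51×10⁻³ m/s.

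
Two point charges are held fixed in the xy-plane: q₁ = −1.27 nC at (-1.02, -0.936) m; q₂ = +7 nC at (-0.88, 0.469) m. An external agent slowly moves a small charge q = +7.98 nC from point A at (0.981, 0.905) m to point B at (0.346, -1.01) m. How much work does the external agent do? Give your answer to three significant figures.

For quasistatic motion the external work equals the change in potential energy: W_ext = qΔV = q(V_B − V_A).
At A: distances to the source charges are 2.72 m, 1.91 m; V_A = Σ kqᵢ/rᵢ = 28.7 V.
At B: distances to the source charges are 1.37 m, 1.92 m; V_B = Σ kqᵢ/rᵢ = 24.4 V.
ΔV = V_B − V_A = -4.31 V.
W_ext = qΔV = (7.98×10⁻⁹ C)(-4.31 V) = -3.44×10⁻⁸ J.

-3.44×10⁻⁸ J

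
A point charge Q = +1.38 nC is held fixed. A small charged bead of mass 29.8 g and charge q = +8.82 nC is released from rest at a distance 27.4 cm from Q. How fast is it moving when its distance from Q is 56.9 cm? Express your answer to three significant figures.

3.73×10⁻³ m/s

Only the electrostatic force acts, so mechanical energy is conserved: ½mv² = U₁ − U₂ = kQq(1/r₁ − 1/r₂).
U₁ − U₂ = (8.99×10⁹ N·m²/C²)(1.38×10⁻⁹ C)(8.82×10⁻⁹ C)(1/0.274 − 1/0.569) = 2.07×10⁻⁷ J.
v = √(2·2.07×10⁻⁷/0.0298) = 3.73×10⁻³ m/s.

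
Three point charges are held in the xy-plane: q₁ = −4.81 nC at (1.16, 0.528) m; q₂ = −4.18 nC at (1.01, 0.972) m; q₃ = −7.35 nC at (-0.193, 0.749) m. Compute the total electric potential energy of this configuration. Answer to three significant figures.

The work to assemble the configuration equals its total potential energy, U = Σ kqᵢqⱼ/rᵢⱼ over all pairs.
Pair separations: r₁₂ = 0.469 m, r₁₃ = 1.37 m, r₂₃ = 1.22 m.
U = (3.86×10⁻⁷) + (2.32×10⁻⁷) + (2.26×10⁻⁷) = 8.43×10⁻⁷ J.

8.43×10⁻⁷ J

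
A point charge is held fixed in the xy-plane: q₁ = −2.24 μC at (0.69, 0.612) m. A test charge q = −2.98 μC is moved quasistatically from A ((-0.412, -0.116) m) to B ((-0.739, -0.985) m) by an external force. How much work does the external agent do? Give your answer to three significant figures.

For quasistatic motion the external work equals the change in potential energy: W_ext = qΔV = q(V_B − V_A).
At A: distance to the source charge is 1.32 m; V_A = kq₁/r = -1.52×10⁴ V.
At B: distance to the source charge is 2.14 m; V_B = kq₁/r = -9400 V.
ΔV = V_B − V_A = 5850 V.
W_ext = qΔV = (-2.98×10⁻⁶ C)(5850 V) = -0.0174 J.

-0.0174 J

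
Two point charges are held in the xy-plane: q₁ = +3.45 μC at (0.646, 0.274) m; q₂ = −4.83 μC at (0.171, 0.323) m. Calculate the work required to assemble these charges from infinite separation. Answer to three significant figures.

-0.314 J

The work to assemble the configuration equals its total potential energy, U = Σ kqᵢqⱼ/rᵢⱼ over all pairs.
Pair separations: r₁₂ = 0.478 m.
U = (-0.314) = -0.314 J.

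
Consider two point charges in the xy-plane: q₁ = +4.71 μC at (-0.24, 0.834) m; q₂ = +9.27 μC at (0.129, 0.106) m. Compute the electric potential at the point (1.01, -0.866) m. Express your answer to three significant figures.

8.36×10⁴ V

The total potential is the scalar sum of each charge's contribution, V = Σ kqᵢ/rᵢ.
Distances from the field point to each charge: r₁ = 2.11 m, r₂ = 1.31 m.
V = k[(4.71×10⁻⁶)/(2.11) + (9.27×10⁻⁶)/(1.31)] = 8.36×10⁴ V.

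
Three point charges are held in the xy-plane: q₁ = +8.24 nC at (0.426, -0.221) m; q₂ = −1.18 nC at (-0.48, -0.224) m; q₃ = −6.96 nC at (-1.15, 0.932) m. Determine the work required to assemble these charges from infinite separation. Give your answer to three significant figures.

The assembly work is the sum of pairwise potential energies, U = Σ_{i<j} kqᵢqⱼ/rᵢⱼ.
Pair separations: r₁₂ = 0.906 m, r₁₃ = 1.95 m, r₂₃ = 1.34 m.
U = (-9.65×10⁻⁸) + (-2.64×10⁻⁷) + (5.53×10⁻⁸) = -3.05×10⁻⁷ J.

-3.05×10⁻⁷ J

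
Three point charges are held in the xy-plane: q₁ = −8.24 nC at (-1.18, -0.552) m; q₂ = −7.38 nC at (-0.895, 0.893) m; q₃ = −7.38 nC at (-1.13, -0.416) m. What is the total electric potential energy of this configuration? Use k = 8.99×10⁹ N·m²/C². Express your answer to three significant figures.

4.51×10⁻⁶ J

The work to assemble the configuration equals its total potential energy, U = Σ kqᵢqⱼ/rᵢⱼ over all pairs.
Pair separations: r₁₂ = 1.47 m, r₁₃ = 0.145 m, r₂₃ = 1.33 m.
U = (3.71×10⁻⁷) + (3.77×10⁻⁶) + (3.68×10⁻⁷) = 4.51×10⁻⁶ J.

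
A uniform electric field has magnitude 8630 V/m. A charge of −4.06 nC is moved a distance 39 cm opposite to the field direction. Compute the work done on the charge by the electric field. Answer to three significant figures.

The potential change for a displacement 39 cm opposite to the field direction is ΔV = +Ed = 3370 V.
W_field = −qΔV = 1.37×10⁻⁵ J.

1.37×10⁻⁵ J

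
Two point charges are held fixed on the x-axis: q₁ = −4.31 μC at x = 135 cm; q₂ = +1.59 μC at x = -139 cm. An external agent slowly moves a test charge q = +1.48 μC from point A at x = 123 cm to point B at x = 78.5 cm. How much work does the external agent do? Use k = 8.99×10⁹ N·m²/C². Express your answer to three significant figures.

For quasistatic motion the external work equals the change in potential energy: W_ext = qΔV = q(V_B − V_A).
At A: distances to the source charges are 0.120 m, 2.62 m; V_A = Σ kqᵢ/rᵢ = -3.17×10⁵ V.
At B: distances to the source charges are 0.565 m, 2.17 m; V_B = Σ kqᵢ/rᵢ = -6.20×10⁴ V.
ΔV = V_B − V_A = 2.55×10⁵ V.
W_ext = qΔV = (1.48×10⁻⁶ C)(2.55×10⁵ V) = 0.378 J.

0.378 J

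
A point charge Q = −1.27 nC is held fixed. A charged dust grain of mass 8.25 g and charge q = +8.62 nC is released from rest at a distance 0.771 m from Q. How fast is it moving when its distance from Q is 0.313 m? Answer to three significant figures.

Only the electrostatic force acts, so mechanical energy is conserved: ½mv² = U₁ − U₂ = kQq(1/r₁ − 1/r₂).
U₁ − U₂ = (8.99×10⁹ N·m²/C²)(-1.27×10⁻⁹ C)(8.62×10⁻⁹ C)(1/0.771 − 1/0.313) = 1.87×10⁻⁷ J.
v = √(2·1.87×10⁻⁷/8.25×10⁻³) = 6.73×10⁻³ m/s.

6.73×10⁻³ m/s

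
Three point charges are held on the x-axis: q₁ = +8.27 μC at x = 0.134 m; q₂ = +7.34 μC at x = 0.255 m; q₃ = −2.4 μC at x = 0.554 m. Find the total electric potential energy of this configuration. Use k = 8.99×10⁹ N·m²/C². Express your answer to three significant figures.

3.56 J

The work to assemble the configuration equals its total potential energy, U = Σ kqᵢqⱼ/rᵢⱼ over all pairs.
Pair separations: r₁₂ = 0.121 m, r₁₃ = 0.420 m, r₂₃ = 0.299 m.
U = (4.51) + (-0.425) + (-0.530) = 3.56 J.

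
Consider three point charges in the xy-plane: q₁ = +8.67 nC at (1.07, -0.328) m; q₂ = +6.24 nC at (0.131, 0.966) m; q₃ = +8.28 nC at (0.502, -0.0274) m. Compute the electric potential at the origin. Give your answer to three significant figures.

275 V

The total potential is the scalar sum of each charge's contribution, V = Σ kqᵢ/rᵢ.
Distances from the field point to each charge: r₁ = 1.12 m, r₂ = 0.975 m, r₃ = 0.503 m.
V = k[(8.67×10⁻⁹)/(1.12) + (6.24×10⁻⁹)/(0.975) + (8.28×10⁻⁹)/(0.503)] = 275 V.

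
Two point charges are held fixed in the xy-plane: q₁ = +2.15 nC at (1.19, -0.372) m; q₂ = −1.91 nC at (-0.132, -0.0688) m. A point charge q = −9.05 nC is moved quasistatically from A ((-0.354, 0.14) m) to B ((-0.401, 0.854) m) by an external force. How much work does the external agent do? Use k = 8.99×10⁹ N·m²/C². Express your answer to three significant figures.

For quasistatic motion the external work equals the change in potential energy: W_ext = qΔV = q(V_B − V_A).
At A: distances to the source charges are 1.63 m, 0.305 m; V_A = Σ kqᵢ/rᵢ = -44.5 V.
At B: distances to the source charges are 2.01 m, 0.961 m; V_B = Σ kqᵢ/rᵢ = -8.24 V.
ΔV = V_B − V_A = 36.2 V.
W_ext = qΔV = (-9.05×10⁻⁹ C)(36.2 V) = -3.28×10⁻⁷ J.

-3.28×10⁻⁷ J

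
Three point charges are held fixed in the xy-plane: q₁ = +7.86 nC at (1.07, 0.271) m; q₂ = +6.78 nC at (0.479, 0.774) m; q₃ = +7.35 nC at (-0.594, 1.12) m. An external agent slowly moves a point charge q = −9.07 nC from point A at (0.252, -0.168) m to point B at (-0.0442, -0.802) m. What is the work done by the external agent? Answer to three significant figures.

6.03×10⁻⁷ J

For quasistatic motion the external work equals the change in potential energy: W_ext = qΔV = q(V_B − V_A).
At A: distances to the source charges are 0.928 m, 0.969 m, 1.54 m; V_A = Σ kqᵢ/rᵢ = 182 V.
At B: distances to the source charges are 1.55 m, 1.66 m, 2.00 m; V_B = Σ kqᵢ/rᵢ = 115 V.
ΔV = V_B − V_A = -66.5 V.
W_ext = qΔV = (-9.07×10⁻⁹ C)(-66.5 V) = 6.03×10⁻⁷ J.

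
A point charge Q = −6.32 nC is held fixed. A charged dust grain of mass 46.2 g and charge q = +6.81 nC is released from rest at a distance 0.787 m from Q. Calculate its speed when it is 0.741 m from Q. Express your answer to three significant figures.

Only the electrostatic force acts, so mechanical energy is conserved: ½mv² = U₁ − U₂ = kQq(1/r₁ − 1/r₂).
U₁ − U₂ = (8.99×10⁹ N·m²/C²)(-6.32×10⁻⁹ C)(6.81×10⁻⁹ C)(1/0.787 − 1/0.741) = 3.05×10⁻⁸ J.
v = √(2·3.05×10⁻⁸/0.0462) = 1.15×10⁻³ m/s.

1.15×10⁻³ m/s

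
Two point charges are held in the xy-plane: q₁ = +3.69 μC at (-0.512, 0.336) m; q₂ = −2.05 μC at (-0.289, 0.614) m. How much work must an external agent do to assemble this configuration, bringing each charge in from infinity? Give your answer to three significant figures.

-0.191 J

The work to assemble the configuration equals its total potential energy, U = Σ kqᵢqⱼ/rᵢⱼ over all pairs.
Pair separations: r₁₂ = 0.356 m.
U = (-0.191) = -0.191 J.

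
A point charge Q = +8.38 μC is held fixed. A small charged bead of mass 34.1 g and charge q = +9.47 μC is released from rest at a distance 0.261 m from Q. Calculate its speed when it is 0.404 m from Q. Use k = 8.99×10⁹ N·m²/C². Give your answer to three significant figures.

7.53 m/s

Only the electrostatic force acts, so mechanical energy is conserved: ½mv² = U₁ − U₂ = kQq(1/r₁ − 1/r₂).
U₁ − U₂ = (8.99×10⁹ N·m²/C²)(8.38×10⁻⁶ C)(9.47×10⁻⁶ C)(1/0.261 − 1/0.404) = 0.968 J.
v = √(2·0.968/0.0341) = 7.53 m/s.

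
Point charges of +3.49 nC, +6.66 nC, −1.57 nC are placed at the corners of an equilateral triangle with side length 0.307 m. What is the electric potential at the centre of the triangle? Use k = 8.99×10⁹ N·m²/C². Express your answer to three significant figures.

Electric potential is a scalar, so the contributions from each charge add algebraically: V = Σ kqᵢ/rᵢ.
The distance from each vertex to the centroid is a/√3 = 0.177 m.
V = k[(3.49×10⁻⁹)/(0.177) + (6.66×10⁻⁹)/(0.177) + (-1.57×10⁻⁹)/(0.177)] = 435 V.

435 V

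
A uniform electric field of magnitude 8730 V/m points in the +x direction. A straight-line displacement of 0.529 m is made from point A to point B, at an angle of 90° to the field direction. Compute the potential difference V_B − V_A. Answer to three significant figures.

0 V

Only the component of displacement along E changes the potential: ΔV = −E·d·cosθ.
ΔV = −(8730 V/m)(0.529 m)cos90° = 0 V.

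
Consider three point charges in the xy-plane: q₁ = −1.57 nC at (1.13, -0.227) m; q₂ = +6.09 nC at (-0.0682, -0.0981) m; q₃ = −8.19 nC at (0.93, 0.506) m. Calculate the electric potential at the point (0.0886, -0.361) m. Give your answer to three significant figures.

Electric potential is a scalar, so the contributions from each charge add algebraically: V = Σ kqᵢ/rᵢ.
Distances from the field point to each charge: r₁ = 1.05 m, r₂ = 0.306 m, r₃ = 1.21 m.
V = k[(-1.57×10⁻⁹)/(1.05) + (6.09×10⁻⁹)/(0.306) + (-8.19×10⁻⁹)/(1.21)] = 104 V.

104 V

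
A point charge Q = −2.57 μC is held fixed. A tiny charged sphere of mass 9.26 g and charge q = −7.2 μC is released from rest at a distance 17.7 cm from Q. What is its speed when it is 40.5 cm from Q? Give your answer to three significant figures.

10.7 m/s

Only the electrostatic force acts, so mechanical energy is conserved: ½mv² = U₁ − U₂ = kQq(1/r₁ − 1/r₂).
U₁ − U₂ = (8.99×10⁹ N·m²/C²)(-2.57×10⁻⁶ C)(-7.20×10⁻⁶ C)(1/0.177 − 1/0.405) = 0.529 J.
v = √(2·0.529/9.26×10⁻³) = 10.7 m/s.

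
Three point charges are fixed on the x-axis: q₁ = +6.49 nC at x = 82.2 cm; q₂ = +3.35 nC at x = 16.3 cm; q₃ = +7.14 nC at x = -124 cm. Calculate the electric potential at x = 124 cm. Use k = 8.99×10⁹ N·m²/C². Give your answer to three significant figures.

The total potential is the scalar sum of each charge's contribution, V = Σ kqᵢ/rᵢ.
Distances from the field point to each charge: r₁ = 0.418 m, r₂ = 1.08 m, r₃ = 2.48 m.
V = k[(6.49×10⁻⁹)/(0.418) + (3.35×10⁻⁹)/(1.08) + (7.14×10⁻⁹)/(2.48)] = 193 V.

193 V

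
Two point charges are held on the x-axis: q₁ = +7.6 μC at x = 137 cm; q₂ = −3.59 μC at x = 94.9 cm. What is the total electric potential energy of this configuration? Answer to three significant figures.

The work to assemble the configuration equals its total potential energy, U = Σ kqᵢqⱼ/rᵢⱼ over all pairs.
Pair separations: r₁₂ = 0.421 m.
U = (-0.583) = -0.583 J.

-0.583 J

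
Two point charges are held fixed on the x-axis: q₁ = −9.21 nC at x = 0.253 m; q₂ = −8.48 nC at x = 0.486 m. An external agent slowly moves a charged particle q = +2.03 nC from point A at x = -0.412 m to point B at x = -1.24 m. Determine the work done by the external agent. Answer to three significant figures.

For quasistatic motion the external work equals the change in potential energy: W_ext = qΔV = q(V_B − V_A).
At A: distances to the source charges are 0.665 m, 0.898 m; V_A = Σ kqᵢ/rᵢ = -209 V.
At B: distances to the source charges are 1.49 m, 1.73 m; V_B = Σ kqᵢ/rᵢ = -99.6 V.
ΔV = V_B − V_A = 110 V.
W_ext = qΔV = (2.03×10⁻⁹ C)(110 V) = 2.23×10⁻⁷ J.

2.23×10⁻⁷ J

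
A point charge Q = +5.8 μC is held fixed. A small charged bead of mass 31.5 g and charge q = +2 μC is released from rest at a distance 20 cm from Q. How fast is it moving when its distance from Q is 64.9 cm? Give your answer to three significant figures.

Only the electrostatic force acts, so mechanical energy is conserved: ½mv² = U₁ − U₂ = kQq(1/r₁ − 1/r₂).
U₁ − U₂ = (8.99×10⁹ N·m²/C²)(5.80×10⁻⁶ C)(2.00×10⁻⁶ C)(1/0.200 − 1/0.649) = 0.361 J.
v = √(2·0.361/0.0315) = 4.79 m/s.

4.79 m/s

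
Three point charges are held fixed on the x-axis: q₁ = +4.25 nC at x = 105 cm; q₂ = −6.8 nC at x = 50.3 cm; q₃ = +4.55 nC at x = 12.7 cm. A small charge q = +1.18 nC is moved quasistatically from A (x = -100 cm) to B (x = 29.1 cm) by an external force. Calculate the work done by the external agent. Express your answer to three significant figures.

For quasistatic motion the external work equals the change in potential energy: W_ext = qΔV = q(V_B − V_A).
At A: distances to the source charges are 2.05 m, 1.50 m, 1.13 m; V_A = Σ kqᵢ/rᵢ = 14.3 V.
At B: distances to the source charges are 0.759 m, 0.212 m, 0.164 m; V_B = Σ kqᵢ/rᵢ = 11.4 V.
ΔV = V_B − V_A = -2.86 V.
W_ext = qΔV = (1.18×10⁻⁹ C)(-2.86 V) = -3.38×10⁻⁹ J.

-3.38×10⁻⁹ J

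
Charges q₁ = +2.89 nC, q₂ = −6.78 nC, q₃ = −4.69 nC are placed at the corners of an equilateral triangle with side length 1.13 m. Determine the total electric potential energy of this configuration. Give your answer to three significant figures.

-1.07×10⁻⁸ J

The assembly work is the sum of pairwise potential energies, U = Σ_{i<j} kqᵢqⱼ/rᵢⱼ.
All three pair separations equal the side length, 1.13 m.
U = (-1.56×10⁻⁷) + (-1.08×10⁻⁷) + (2.53×10⁻⁷) = -1.07×10⁻⁸ J.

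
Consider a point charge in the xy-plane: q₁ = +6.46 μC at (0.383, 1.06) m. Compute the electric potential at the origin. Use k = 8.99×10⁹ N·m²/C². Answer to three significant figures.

5.15×10⁴ V

Electric potential is a scalar, so the contributions from each charge add algebraically: V = Σ kqᵢ/rᵢ.
Distances from the field point to each charge: r₁ = 1.13 m.
V = k[(6.46×10⁻⁶)/(1.13)] = 5.15×10⁴ V.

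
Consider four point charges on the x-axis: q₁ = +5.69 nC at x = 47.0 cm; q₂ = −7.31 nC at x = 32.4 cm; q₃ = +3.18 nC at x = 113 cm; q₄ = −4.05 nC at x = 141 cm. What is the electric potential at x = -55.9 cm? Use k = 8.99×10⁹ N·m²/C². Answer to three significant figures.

Electric potential is a scalar, so the contributions from each charge add algebraically: V = Σ kqᵢ/rᵢ.
Distances from the field point to each charge: r₁ = 1.03 m, r₂ = 0.883 m, r₃ = 1.69 m, r₄ = 1.97 m.
V = k[(5.69×10⁻⁹)/(1.03) + (-7.31×10⁻⁹)/(0.883) + (3.18×10⁻⁹)/(1.69) + (-4.05×10⁻⁹)/(1.97)] = -26.3 V.

-26.3 V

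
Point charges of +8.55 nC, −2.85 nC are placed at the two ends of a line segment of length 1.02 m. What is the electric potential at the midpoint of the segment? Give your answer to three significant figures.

Electric potential is a scalar, so the contributions from each charge add algebraically: V = Σ kqᵢ/rᵢ.
Each charge is 0.510 m from the midpoint.
V = k[(8.55×10⁻⁹)/(0.510) + (-2.85×10⁻⁹)/(0.510)] = 100 V.

100 V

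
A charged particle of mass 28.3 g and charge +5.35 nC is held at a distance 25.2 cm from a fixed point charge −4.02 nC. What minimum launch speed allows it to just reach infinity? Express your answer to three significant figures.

7.36×10⁻³ m/s

To just escape, total mechanical energy must reach zero at infinity: ½mv²_min + U = 0, so ½mv²_min = −U = |kQq|/r.
|U| = |kQq|/r = (8.99×10⁹ N·m²/C²)(4.02×10⁻⁹)(5.35×10⁻⁹)/(0.252) = 7.67×10⁻⁷ J.
v_min = √(2|U|/m) = √(2·7.67×10⁻⁷/0.0283) = 7.36×10⁻³ m/s.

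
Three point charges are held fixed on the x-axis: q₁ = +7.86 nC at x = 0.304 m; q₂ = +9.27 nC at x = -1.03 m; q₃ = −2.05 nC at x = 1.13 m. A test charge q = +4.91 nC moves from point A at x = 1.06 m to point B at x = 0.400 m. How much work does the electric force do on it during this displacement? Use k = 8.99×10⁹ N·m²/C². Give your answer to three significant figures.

-4.41×10⁻⁶ J

The work done by the electric force is W_field = −ΔU = −q(V_B − V_A) = q(V_A − V_B).
At A: distances to the source charges are 0.756 m, 2.09 m, 0.0700 m; V_A = Σ kqᵢ/rᵢ = -130 V.
At B: distances to the source charges are 0.0960 m, 1.43 m, 0.730 m; V_B = Σ kqᵢ/rᵢ = 769 V.
ΔV = V_B − V_A = 899 V.
W_field = −qΔV = −(4.91×10⁻⁹ C)(899 V) = -4.41×10⁻⁶ J.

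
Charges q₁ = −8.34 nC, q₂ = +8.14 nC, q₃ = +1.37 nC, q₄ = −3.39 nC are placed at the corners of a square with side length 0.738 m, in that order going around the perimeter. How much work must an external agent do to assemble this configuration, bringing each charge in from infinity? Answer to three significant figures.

The work to assemble the configuration equals its total potential energy, U = Σ kqᵢqⱼ/rᵢⱼ over all pairs.
The four side pairs have separation 0.738 m and the two diagonal pairs 1.04 m.
Summing all 6 pair terms gives U = -7.39×10⁻⁷ J.

-7.39×10⁻⁷ J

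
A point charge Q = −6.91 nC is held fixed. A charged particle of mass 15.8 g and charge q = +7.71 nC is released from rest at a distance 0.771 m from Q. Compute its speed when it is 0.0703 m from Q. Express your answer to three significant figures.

0.0280 m/s

Only the electrostatic force acts, so mechanical energy is conserved: ½mv² = U₁ − U₂ = kQq(1/r₁ − 1/r₂).
U₁ − U₂ = (8.99×10⁹ N·m²/C²)(-6.91×10⁻⁹ C)(7.71×10⁻⁹ C)(1/0.771 − 1/0.0703) = 6.19×10⁻⁶ J.
v = √(2·6.19×10⁻⁶/0.0158) = 0.0280 m/s.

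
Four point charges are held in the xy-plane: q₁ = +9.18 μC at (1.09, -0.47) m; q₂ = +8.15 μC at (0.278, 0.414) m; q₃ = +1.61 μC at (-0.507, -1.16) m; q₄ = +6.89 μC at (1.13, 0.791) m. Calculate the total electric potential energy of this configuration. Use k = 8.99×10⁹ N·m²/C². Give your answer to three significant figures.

1.74 J

The assembly work is the sum of pairwise potential energies, U = Σ_{i<j} kqᵢqⱼ/rᵢⱼ.
Pair separations: r₁₂ = 1.20 m, r₁₃ = 1.74 m, r₁₄ = 1.26 m, r₂₃ = 1.76 m, r₂₄ = 0.932 m, r₃₄ = 2.55 m.
Summing all 6 pair terms gives U = 1.74 J.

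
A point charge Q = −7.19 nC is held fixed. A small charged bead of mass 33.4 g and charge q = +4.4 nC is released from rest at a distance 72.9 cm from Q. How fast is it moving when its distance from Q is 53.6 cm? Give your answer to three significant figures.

2.90×10⁻³ m/s

Only the electrostatic force acts, so mechanical energy is conserved: ½mv² = U₁ − U₂ = kQq(1/r₁ − 1/r₂).
U₁ − U₂ = (8.99×10⁹ N·m²/C²)(-7.19×10⁻⁹ C)(4.40×10⁻⁹ C)(1/0.729 − 1/0.536) = 1.40×10⁻⁷ J.
v = √(2·1.40×10⁻⁷/0.0334) = 2.90×10⁻³ m/s.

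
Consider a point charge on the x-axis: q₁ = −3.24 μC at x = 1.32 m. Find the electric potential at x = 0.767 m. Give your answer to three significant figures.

-5.27×10⁴ V

Electric potential is a scalar, so the contributions from each charge add algebraically: V = Σ kqᵢ/rᵢ.
V = k[(-3.24×10⁻⁶)/(0.553)] = -5.27×10⁴ V.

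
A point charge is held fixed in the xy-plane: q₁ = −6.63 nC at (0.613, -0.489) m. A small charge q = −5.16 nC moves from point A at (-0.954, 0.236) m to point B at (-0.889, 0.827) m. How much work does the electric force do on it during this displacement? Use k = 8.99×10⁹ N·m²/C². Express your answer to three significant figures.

The work done by the electric force is W_field = −ΔU = −q(V_B − V_A) = q(V_A − V_B).
At A: distance to the source charge is 1.73 m; V_A = kq₁/r = -34.5 V.
At B: distance to the source charge is 2.00 m; V_B = kq₁/r = -29.8 V.
ΔV = V_B − V_A = 4.67 V.
W_field = −qΔV = −(-5.16×10⁻⁹ C)(4.67 V) = 2.41×10⁻⁸ J.

2.41×10⁻⁸ J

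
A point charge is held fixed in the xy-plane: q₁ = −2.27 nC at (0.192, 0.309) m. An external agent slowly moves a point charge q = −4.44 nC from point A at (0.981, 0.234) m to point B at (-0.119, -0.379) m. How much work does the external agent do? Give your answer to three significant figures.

For quasistatic motion the external work equals the change in potential energy: W_ext = qΔV = q(V_B − V_A).
At A: distance to the source charge is 0.793 m; V_A = kq₁/r = -25.7 V.
At B: distance to the source charge is 0.755 m; V_B = kq₁/r = -27.0 V.
ΔV = V_B − V_A = -1.28 V.
W_ext = qΔV = (-4.44×10⁻⁹ C)(-1.28 V) = 5.68×10⁻⁹ J.

5.68×10⁻⁹ J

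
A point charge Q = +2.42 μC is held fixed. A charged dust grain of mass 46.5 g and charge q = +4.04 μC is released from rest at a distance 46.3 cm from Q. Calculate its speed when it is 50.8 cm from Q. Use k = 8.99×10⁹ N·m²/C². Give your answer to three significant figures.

Only the electrostatic force acts, so mechanical energy is conserved: ½mv² = U₁ − U₂ = kQq(1/r₁ − 1/r₂).
U₁ − U₂ = (8.99×10⁹ N·m²/C²)(2.42×10⁻⁶ C)(4.04×10⁻⁶ C)(1/0.463 − 1/0.508) = 0.0168 J.
v = √(2·0.0168/0.0465) = 0.850 m/s.

0.850 m/s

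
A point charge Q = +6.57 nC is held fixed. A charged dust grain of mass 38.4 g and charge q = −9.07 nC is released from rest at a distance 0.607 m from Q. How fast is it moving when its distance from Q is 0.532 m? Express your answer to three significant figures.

Only the electrostatic force acts, so mechanical energy is conserved: ½mv² = U₁ − U₂ = kQq(1/r₁ − 1/r₂).
U₁ − U₂ = (8.99×10⁹ N·m²/C²)(6.57×10⁻⁹ C)(-9.07×10⁻⁹ C)(1/0.607 − 1/0.532) = 1.24×10⁻⁷ J.
v = √(2·1.24×10⁻⁷/0.0384) = 2.55×10⁻³ m/s.

2.55×10⁻³ m/s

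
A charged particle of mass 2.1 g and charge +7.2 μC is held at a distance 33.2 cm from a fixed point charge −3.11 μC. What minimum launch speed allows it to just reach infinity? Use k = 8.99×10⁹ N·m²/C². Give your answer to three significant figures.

24.0 m/s

To just escape, total mechanical energy must reach zero at infinity: ½mv²_min + U = 0, so ½mv²_min = −U = |kQq|/r.
|U| = |kQq|/r = (8.99×10⁹ N·m²/C²)(3.11×10⁻⁶)(7.20×10⁻⁶)/(0.332) = 0.606 J.
v_min = √(2|U|/m) = √(2·0.606/2.10×10⁻³) = 24.0 m/s.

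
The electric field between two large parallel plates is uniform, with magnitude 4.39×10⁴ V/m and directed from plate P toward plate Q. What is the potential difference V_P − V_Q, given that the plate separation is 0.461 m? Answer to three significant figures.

In a uniform field, potential decreases in the direction of E: ΔV = −E·d for a displacement d parallel to E.
Going from Q to P is a displacement of 0.461 m opposite to the field, so V_P − V_Q = +Ed = 2.02×10⁴ V.

2.02×10⁴ V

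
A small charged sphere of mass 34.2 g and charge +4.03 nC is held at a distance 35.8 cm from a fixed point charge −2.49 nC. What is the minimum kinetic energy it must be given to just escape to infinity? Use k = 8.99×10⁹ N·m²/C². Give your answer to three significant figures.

To just escape, total mechanical energy must reach zero at infinity: ½mv²_min + U = 0, so ½mv²_min = −U = |kQq|/r.
|U| = |kQq|/r = (8.99×10⁹ N·m²/C²)(2.49×10⁻⁹)(4.03×10⁻⁹)/(0.358) = 2.52×10⁻⁷ J.

2.52×10⁻⁷ J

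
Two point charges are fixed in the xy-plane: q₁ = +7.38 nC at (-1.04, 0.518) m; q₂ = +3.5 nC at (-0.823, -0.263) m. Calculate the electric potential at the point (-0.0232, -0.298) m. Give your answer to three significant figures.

The total potential is the scalar sum of each charge's contribution, V = Σ kqᵢ/rᵢ.
Distances from the field point to each charge: r₁ = 1.30 m, r₂ = 0.801 m.
V = k[(7.38×10⁻⁹)/(1.30) + (3.50×10⁻⁹)/(0.801)] = 90.2 V.

90.2 V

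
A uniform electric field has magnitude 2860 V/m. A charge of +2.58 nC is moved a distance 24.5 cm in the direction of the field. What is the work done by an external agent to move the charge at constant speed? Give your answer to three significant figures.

The potential change for a displacement 24.5 cm in the direction of the field is ΔV = −Ed = -701 V.
W_ext = qΔV = -1.81×10⁻⁶ J.

-1.81×10⁻⁶ J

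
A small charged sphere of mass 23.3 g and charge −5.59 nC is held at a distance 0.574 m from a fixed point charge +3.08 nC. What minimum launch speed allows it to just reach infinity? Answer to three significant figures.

4.81×10⁻³ m/s

To just escape, total mechanical energy must reach zero at infinity: ½mv²_min + U = 0, so ½mv²_min = −U = |kQq|/r.
|U| = |kQq|/r = (8.99×10⁹ N·m²/C²)(3.08×10⁻⁹)(5.59×10⁻⁹)/(0.574) = 2.70×10⁻⁷ J.
v_min = √(2|U|/m) = √(2·2.70×10⁻⁷/0.0233) = 4.81×10⁻³ m/s.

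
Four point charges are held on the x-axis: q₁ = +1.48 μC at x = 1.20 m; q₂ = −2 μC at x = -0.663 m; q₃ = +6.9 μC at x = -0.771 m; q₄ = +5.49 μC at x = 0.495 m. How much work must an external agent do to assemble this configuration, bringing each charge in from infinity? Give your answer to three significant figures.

-0.829 J

The work to assemble the configuration equals its total potential energy, U = Σ kqᵢqⱼ/rᵢⱼ over all pairs.
Pair separations: r₁₂ = 1.86 m, r₁₃ = 1.97 m, r₁₄ = 0.705 m, r₂₃ = 0.108 m, r₂₄ = 1.16 m, r₃₄ = 1.27 m.
Summing all 6 pair terms gives U = -0.829 J.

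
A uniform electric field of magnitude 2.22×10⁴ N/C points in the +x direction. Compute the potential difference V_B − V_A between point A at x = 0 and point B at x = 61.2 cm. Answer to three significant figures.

In a uniform field, potential decreases in the direction of E: V_B − V_A = −E·Δx.
V_B − V_A = −(2.22×10⁴ V/m)(0.612 m) = -1.36×10⁴ V.

-1.36×10⁴ V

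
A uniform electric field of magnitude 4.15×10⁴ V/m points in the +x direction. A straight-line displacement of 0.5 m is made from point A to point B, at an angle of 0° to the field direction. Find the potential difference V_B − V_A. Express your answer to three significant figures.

Only the component of displacement along E changes the potential: ΔV = −E·d·cosθ.
ΔV = −(4.15×10⁴ V/m)(0.500 m)cos0° = -2.08×10⁴ V.

-2.08×10⁴ V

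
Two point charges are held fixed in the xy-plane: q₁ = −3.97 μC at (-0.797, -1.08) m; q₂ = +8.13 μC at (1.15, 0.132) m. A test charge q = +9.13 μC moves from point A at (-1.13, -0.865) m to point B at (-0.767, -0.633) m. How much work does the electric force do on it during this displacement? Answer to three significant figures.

-0.150 J

The work done by the electric force is W_field = −ΔU = −q(V_B − V_A) = q(V_A − V_B).
At A: distances to the source charges are 0.396 m, 2.49 m; V_A = Σ kqᵢ/rᵢ = -6.07×10⁴ V.
At B: distances to the source charges are 0.448 m, 2.06 m; V_B = Σ kqᵢ/rᵢ = -4.43×10⁴ V.
ΔV = V_B − V_A = 1.64×10⁴ V.
W_field = −qΔV = −(9.13×10⁻⁶ C)(1.64×10⁴ V) = -0.150 J.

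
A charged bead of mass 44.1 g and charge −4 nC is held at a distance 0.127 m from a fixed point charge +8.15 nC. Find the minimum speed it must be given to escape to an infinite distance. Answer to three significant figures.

0.0102 m/s

To just escape, total mechanical energy must reach zero at infinity: ½mv²_min + U = 0, so ½mv²_min = −U = |kQq|/r.
|U| = |kQq|/r = (8.99×10⁹ N·m²/C²)(8.15×10⁻⁹)(4.00×10⁻⁹)/(0.127) = 2.31×10⁻⁶ J.
v_min = √(2|U|/m) = √(2·2.31×10⁻⁶/0.0441) = 0.0102 m/s.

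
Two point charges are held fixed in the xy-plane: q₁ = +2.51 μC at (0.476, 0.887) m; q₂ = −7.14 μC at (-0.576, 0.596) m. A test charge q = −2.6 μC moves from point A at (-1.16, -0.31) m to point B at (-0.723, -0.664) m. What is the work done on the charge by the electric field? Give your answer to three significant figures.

The work done by the electric force is W_field = −ΔU = −q(V_B − V_A) = q(V_A − V_B).
At A: distances to the source charges are 2.03 m, 1.08 m; V_A = Σ kqᵢ/rᵢ = -4.84×10⁴ V.
At B: distances to the source charges are 1.96 m, 1.27 m; V_B = Σ kqᵢ/rᵢ = -3.91×10⁴ V.
ΔV = V_B − V_A = 9330 V.
W_field = −qΔV = −(-2.60×10⁻⁶ C)(9330 V) = 0.0243 J.

0.0243 J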